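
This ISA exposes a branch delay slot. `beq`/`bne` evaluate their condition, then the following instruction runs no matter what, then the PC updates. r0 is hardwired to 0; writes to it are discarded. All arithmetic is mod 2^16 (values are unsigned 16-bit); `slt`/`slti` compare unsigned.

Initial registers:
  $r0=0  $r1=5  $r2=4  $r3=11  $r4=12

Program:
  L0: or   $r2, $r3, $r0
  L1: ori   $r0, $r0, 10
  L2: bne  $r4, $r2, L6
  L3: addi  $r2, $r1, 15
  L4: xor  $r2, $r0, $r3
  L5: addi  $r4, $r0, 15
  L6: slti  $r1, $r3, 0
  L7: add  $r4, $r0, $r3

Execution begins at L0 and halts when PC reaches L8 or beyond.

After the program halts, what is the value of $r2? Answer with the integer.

20

#0 or   $r2, $r3, $r0 ; 0/5/11/11/12
#1 ori   $r0, $r0, 10 ; 0/5/11/11/12
#2 bne  $r4, $r2, L6 ; 0/5/11/11/12 ; →target
#3 addi  $r2, $r1, 15 ; 0/5/20/11/12
#6 slti  $r1, $r3, 0 ; 0/0/20/11/12
#7 add  $r4, $r0, $r3 ; 0/0/20/11/11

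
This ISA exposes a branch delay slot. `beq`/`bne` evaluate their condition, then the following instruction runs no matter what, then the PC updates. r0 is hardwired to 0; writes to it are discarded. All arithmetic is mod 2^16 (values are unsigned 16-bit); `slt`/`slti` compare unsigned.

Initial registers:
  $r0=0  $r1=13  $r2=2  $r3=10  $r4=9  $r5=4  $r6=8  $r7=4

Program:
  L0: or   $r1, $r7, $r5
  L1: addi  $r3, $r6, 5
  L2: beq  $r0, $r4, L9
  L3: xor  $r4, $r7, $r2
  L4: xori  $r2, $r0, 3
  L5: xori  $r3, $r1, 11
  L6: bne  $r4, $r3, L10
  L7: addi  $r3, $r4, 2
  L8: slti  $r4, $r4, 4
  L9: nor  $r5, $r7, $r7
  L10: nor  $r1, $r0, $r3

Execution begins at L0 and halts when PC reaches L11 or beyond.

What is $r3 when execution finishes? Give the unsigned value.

8

PC=0  or   $r1, $r7, $r5     | $r0=0 $r1=4 $r2=2 $r3=10 $r4=9 $r5=4 $r6=8 $r7=4
PC=1  addi  $r3, $r6, 5      | $r0=0 $r1=4 $r2=2 $r3=13 $r4=9 $r5=4 $r6=8 $r7=4
PC=2  beq  $r0, $r4, L9      | $r0=0 $r1=4 $r2=2 $r3=13 $r4=9 $r5=4 $r6=8 $r7=4  [not taken]
PC=3  xor  $r4, $r7, $r2     | $r0=0 $r1=4 $r2=2 $r3=13 $r4=6 $r5=4 $r6=8 $r7=4
PC=4  xori  $r2, $r0, 3      | $r0=0 $r1=4 $r2=3 $r3=13 $r4=6 $r5=4 $r6=8 $r7=4
PC=5  xori  $r3, $r1, 11     | $r0=0 $r1=4 $r2=3 $r3=15 $r4=6 $r5=4 $r6=8 $r7=4
PC=6  bne  $r4, $r3, L10     | $r0=0 $r1=4 $r2=3 $r3=15 $r4=6 $r5=4 $r6=8 $r7=4  [TAKEN]
PC=7  addi  $r3, $r4, 2      | $r0=0 $r1=4 $r2=3 $r3=8 $r4=6 $r5=4 $r6=8 $r7=4
PC=10 nor  $r1, $r0, $r3     | $r0=0 $r1=65527 $r2=3 $r3=8 $r4=6 $r5=4 $r6=8 $r7=4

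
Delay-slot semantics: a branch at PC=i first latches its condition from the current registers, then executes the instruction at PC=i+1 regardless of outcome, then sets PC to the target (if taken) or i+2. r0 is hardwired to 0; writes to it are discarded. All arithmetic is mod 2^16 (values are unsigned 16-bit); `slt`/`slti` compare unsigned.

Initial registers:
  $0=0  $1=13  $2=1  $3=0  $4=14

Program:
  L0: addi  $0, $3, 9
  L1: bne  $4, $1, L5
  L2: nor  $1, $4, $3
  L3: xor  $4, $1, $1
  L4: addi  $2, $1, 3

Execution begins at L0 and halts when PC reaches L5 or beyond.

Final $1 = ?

65521

  step pc=0: addi  $0, $3, 9  regs=(0,13,1,0,14)
  step pc=1: bne  $4, $1, L5  cond=T  regs=(0,13,1,0,14)
  step pc=2: nor  $1, $4, $3  regs=(0,65521,1,0,14)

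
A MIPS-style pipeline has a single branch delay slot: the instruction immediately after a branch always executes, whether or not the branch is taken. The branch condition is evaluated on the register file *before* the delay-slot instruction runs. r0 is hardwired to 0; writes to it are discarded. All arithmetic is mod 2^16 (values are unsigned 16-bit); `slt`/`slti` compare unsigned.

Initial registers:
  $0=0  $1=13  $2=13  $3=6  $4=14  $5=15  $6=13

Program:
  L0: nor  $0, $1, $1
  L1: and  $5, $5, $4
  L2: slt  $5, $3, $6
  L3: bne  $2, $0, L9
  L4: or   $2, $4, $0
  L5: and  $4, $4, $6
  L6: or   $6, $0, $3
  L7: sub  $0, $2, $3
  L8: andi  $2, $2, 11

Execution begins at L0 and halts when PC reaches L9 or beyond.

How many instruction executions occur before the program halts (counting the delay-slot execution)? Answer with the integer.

#0 nor  $0, $1, $1 ; 0/13/13/6/14/15/13
#1 and  $5, $5, $4 ; 0/13/13/6/14/14/13
#2 slt  $5, $3, $6 ; 0/13/13/6/14/1/13
#3 bne  $2, $0, L9 ; 0/13/13/6/14/1/13 ; →target
#4 or   $2, $4, $0 ; 0/13/14/6/14/1/13

5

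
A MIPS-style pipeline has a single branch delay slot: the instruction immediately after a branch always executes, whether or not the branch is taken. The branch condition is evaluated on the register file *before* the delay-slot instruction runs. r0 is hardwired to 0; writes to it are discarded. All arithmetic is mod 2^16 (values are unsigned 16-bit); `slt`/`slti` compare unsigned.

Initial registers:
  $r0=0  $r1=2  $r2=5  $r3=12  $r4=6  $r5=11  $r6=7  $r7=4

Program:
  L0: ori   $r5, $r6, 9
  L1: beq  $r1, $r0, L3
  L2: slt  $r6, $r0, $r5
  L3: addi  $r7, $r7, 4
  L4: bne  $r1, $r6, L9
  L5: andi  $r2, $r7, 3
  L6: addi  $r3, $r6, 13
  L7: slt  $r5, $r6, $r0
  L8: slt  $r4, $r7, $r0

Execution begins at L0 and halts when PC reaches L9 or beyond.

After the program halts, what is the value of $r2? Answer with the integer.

0

  step pc=0: ori   $r5, $r6, 9  regs=(0,2,5,12,6,15,7,4)
  step pc=1: beq  $r1, $r0, L3  cond=F  regs=(0,2,5,12,6,15,7,4)
  step pc=2: slt  $r6, $r0, $r5  regs=(0,2,5,12,6,15,1,4)
  step pc=3: addi  $r7, $r7, 4  regs=(0,2,5,12,6,15,1,8)
  step pc=4: bne  $r1, $r6, L9  cond=T  regs=(0,2,5,12,6,15,1,8)
  step pc=5: andi  $r2, $r7, 3  regs=(0,2,0,12,6,15,1,8)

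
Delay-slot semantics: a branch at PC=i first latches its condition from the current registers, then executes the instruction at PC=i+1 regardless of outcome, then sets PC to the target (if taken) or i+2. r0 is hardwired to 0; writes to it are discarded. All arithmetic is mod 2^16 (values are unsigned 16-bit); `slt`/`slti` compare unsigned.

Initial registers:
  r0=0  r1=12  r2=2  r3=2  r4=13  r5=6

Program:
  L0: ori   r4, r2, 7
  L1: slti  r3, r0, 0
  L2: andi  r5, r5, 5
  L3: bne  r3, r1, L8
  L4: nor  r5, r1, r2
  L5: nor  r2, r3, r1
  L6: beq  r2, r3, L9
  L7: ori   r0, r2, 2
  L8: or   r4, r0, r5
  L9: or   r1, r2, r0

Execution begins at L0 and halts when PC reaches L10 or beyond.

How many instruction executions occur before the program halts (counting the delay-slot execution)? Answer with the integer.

#0 ori   r4, r2, 7 ; 0/12/2/2/7/6
#1 slti  r3, r0, 0 ; 0/12/2/0/7/6
#2 andi  r5, r5, 5 ; 0/12/2/0/7/4
#3 bne  r3, r1, L8 ; 0/12/2/0/7/4 ; →target
#4 nor  r5, r1, r2 ; 0/12/2/0/7/65521
#8 or   r4, r0, r5 ; 0/12/2/0/65521/65521
#9 or   r1, r2, r0 ; 0/2/2/0/65521/65521

7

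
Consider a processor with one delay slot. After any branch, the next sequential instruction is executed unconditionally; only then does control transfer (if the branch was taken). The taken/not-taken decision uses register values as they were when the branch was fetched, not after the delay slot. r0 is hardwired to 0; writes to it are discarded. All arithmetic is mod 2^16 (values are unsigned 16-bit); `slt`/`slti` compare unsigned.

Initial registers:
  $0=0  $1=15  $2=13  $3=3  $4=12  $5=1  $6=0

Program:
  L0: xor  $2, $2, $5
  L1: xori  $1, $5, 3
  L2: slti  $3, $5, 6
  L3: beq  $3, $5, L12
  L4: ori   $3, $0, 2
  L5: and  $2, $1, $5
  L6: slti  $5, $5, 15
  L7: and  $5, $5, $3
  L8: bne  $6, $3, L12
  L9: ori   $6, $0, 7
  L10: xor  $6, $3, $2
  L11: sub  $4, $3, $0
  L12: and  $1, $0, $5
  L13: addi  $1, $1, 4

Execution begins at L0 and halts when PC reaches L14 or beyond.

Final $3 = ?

[0] xor  $2, $2, $5  →  {$0:0, $1:15, $2:12, $3:3, $4:12, $5:1, $6:0}
[1] xori  $1, $5, 3  →  {$0:0, $1:2, $2:12, $3:3, $4:12, $5:1, $6:0}
[2] slti  $3, $5, 6  →  {$0:0, $1:2, $2:12, $3:1, $4:12, $5:1, $6:0}
[3] beq  $3, $5, L12  →  {$0:0, $1:2, $2:12, $3:1, $4:12, $5:1, $6:0}  ⟨branch taken⟩
[4] ori   $3, $0, 2  →  {$0:0, $1:2, $2:12, $3:2, $4:12, $5:1, $6:0}
[12] and  $1, $0, $5  →  {$0:0, $1:0, $2:12, $3:2, $4:12, $5:1, $6:0}
[13] addi  $1, $1, 4  →  {$0:0, $1:4, $2:12, $3:2, $4:12, $5:1, $6:0}

2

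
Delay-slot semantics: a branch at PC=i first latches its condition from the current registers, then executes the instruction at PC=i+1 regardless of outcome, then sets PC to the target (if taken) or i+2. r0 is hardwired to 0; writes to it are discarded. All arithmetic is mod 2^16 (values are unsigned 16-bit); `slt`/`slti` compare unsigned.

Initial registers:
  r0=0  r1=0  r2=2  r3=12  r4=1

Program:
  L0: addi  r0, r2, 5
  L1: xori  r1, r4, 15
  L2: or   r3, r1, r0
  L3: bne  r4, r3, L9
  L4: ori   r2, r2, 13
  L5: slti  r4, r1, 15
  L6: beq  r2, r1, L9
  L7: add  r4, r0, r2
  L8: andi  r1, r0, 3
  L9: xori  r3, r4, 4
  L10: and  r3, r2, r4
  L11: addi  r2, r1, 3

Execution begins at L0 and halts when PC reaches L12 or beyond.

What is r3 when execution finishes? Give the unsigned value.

PC=0  addi  r0, r2, 5        | r0=0 r1=0 r2=2 r3=12 r4=1
PC=1  xori  r1, r4, 15       | r0=0 r1=14 r2=2 r3=12 r4=1
PC=2  or   r3, r1, r0        | r0=0 r1=14 r2=2 r3=14 r4=1
PC=3  bne  r4, r3, L9        | r0=0 r1=14 r2=2 r3=14 r4=1  [TAKEN]
PC=4  ori   r2, r2, 13       | r0=0 r1=14 r2=15 r3=14 r4=1
PC=9  xori  r3, r4, 4        | r0=0 r1=14 r2=15 r3=5 r4=1
PC=10 and  r3, r2, r4        | r0=0 r1=14 r2=15 r3=1 r4=1
PC=11 addi  r2, r1, 3        | r0=0 r1=14 r2=17 r3=1 r4=1

1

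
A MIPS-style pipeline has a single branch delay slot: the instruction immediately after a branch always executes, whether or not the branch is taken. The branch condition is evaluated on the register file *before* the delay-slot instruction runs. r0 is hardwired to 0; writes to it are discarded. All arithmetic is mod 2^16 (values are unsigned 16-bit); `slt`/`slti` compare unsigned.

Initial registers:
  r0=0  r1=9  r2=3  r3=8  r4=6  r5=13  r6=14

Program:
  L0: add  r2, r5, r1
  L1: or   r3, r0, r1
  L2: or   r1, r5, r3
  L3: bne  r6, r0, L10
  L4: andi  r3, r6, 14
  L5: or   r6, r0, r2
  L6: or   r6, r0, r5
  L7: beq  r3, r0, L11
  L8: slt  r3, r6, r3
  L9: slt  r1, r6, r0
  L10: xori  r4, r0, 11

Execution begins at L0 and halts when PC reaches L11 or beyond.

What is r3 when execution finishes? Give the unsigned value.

14

  step pc=0: add  r2, r5, r1  regs=(0,9,22,8,6,13,14)
  step pc=1: or   r3, r0, r1  regs=(0,9,22,9,6,13,14)
  step pc=2: or   r1, r5, r3  regs=(0,13,22,9,6,13,14)
  step pc=3: bne  r6, r0, L10  cond=T  regs=(0,13,22,9,6,13,14)
  step pc=4: andi  r3, r6, 14  regs=(0,13,22,14,6,13,14)
  step pc=10: xori  r4, r0, 11  regs=(0,13,22,14,11,13,14)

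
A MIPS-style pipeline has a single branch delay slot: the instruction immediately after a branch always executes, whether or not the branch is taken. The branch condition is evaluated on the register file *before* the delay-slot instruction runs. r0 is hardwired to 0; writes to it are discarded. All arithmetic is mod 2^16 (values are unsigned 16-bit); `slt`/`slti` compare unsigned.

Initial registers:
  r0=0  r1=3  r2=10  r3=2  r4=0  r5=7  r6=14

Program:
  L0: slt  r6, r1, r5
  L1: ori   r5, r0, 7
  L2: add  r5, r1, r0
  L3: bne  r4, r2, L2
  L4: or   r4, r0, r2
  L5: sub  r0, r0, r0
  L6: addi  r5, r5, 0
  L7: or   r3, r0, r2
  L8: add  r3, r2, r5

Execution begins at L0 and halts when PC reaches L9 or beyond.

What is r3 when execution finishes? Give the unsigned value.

13

#0 slt  r6, r1, r5 ; 0/3/10/2/0/7/1
#1 ori   r5, r0, 7 ; 0/3/10/2/0/7/1
#2 add  r5, r1, r0 ; 0/3/10/2/0/3/1
#3 bne  r4, r2, L2 ; 0/3/10/2/0/3/1 ; →target
#4 or   r4, r0, r2 ; 0/3/10/2/10/3/1
#2 add  r5, r1, r0 ; 0/3/10/2/10/3/1
#3 bne  r4, r2, L2 ; 0/3/10/2/10/3/1 ; →fallthru
#4 or   r4, r0, r2 ; 0/3/10/2/10/3/1
#5 sub  r0, r0, r0 ; 0/3/10/2/10/3/1
#6 addi  r5, r5, 0 ; 0/3/10/2/10/3/1
#7 or   r3, r0, r2 ; 0/3/10/10/10/3/1
#8 add  r3, r2, r5 ; 0/3/10/13/10/3/1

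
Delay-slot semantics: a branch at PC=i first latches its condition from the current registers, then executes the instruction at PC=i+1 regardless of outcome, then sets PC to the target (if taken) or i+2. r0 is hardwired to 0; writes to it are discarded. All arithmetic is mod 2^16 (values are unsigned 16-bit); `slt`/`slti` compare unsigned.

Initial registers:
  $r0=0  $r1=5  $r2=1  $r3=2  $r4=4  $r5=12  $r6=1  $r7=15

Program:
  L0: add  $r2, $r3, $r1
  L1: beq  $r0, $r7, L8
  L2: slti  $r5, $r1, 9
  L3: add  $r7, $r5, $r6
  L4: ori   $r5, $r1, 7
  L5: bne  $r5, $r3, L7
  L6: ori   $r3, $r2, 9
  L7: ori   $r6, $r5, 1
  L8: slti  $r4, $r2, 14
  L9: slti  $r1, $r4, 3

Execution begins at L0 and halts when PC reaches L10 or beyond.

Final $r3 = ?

  step pc=0: add  $r2, $r3, $r1  regs=(0,5,7,2,4,12,1,15)
  step pc=1: beq  $r0, $r7, L8  cond=F  regs=(0,5,7,2,4,12,1,15)
  step pc=2: slti  $r5, $r1, 9  regs=(0,5,7,2,4,1,1,15)
  step pc=3: add  $r7, $r5, $r6  regs=(0,5,7,2,4,1,1,2)
  step pc=4: ori   $r5, $r1, 7  regs=(0,5,7,2,4,7,1,2)
  step pc=5: bne  $r5, $r3, L7  cond=T  regs=(0,5,7,2,4,7,1,2)
  step pc=6: ori   $r3, $r2, 9  regs=(0,5,7,15,4,7,1,2)
  step pc=7: ori   $r6, $r5, 1  regs=(0,5,7,15,4,7,7,2)
  step pc=8: slti  $r4, $r2, 14  regs=(0,5,7,15,1,7,7,2)
  step pc=9: slti  $r1, $r4, 3  regs=(0,1,7,15,1,7,7,2)

15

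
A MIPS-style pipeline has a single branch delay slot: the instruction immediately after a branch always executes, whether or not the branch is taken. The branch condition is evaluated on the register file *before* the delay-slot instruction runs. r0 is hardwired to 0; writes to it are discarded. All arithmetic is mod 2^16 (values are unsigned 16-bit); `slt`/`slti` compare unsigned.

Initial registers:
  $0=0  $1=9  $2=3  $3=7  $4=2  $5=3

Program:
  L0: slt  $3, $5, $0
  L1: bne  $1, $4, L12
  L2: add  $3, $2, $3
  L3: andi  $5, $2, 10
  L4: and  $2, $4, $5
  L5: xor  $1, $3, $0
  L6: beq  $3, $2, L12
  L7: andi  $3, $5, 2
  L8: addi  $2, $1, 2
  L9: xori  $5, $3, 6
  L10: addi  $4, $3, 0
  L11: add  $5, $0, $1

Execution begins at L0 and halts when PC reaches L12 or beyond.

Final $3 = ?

PC=0  slt  $3, $5, $0        | $0=0 $1=9 $2=3 $3=0 $4=2 $5=3
PC=1  bne  $1, $4, L12       | $0=0 $1=9 $2=3 $3=0 $4=2 $5=3  [TAKEN]
PC=2  add  $3, $2, $3        | $0=0 $1=9 $2=3 $3=3 $4=2 $5=3

3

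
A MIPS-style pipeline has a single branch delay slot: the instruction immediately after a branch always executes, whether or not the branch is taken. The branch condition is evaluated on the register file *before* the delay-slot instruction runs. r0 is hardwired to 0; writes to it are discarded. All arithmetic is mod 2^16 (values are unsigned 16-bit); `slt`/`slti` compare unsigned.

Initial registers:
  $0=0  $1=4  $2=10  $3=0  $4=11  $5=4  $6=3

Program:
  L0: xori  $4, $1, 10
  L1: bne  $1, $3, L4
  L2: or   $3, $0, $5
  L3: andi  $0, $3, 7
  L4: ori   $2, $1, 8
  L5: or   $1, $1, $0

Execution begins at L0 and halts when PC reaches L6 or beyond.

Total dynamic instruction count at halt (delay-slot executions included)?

5

#0 xori  $4, $1, 10 ; 0/4/10/0/14/4/3
#1 bne  $1, $3, L4 ; 0/4/10/0/14/4/3 ; →target
#2 or   $3, $0, $5 ; 0/4/10/4/14/4/3
#4 ori   $2, $1, 8 ; 0/4/12/4/14/4/3
#5 or   $1, $1, $0 ; 0/4/12/4/14/4/3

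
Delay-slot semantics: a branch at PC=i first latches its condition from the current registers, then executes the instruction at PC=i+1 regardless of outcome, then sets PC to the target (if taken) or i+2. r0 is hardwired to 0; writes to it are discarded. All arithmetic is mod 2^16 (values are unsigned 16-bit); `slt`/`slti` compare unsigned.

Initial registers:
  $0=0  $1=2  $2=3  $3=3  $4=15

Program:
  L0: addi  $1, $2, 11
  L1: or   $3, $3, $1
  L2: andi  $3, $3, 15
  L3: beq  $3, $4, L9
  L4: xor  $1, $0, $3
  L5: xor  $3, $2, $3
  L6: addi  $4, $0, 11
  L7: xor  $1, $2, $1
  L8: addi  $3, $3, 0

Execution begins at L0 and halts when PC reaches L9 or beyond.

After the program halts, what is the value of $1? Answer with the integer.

15

[0] addi  $1, $2, 11  →  {$0:0, $1:14, $2:3, $3:3, $4:15}
[1] or   $3, $3, $1  →  {$0:0, $1:14, $2:3, $3:15, $4:15}
[2] andi  $3, $3, 15  →  {$0:0, $1:14, $2:3, $3:15, $4:15}
[3] beq  $3, $4, L9  →  {$0:0, $1:14, $2:3, $3:15, $4:15}  ⟨branch taken⟩
[4] xor  $1, $0, $3  →  {$0:0, $1:15, $2:3, $3:15, $4:15}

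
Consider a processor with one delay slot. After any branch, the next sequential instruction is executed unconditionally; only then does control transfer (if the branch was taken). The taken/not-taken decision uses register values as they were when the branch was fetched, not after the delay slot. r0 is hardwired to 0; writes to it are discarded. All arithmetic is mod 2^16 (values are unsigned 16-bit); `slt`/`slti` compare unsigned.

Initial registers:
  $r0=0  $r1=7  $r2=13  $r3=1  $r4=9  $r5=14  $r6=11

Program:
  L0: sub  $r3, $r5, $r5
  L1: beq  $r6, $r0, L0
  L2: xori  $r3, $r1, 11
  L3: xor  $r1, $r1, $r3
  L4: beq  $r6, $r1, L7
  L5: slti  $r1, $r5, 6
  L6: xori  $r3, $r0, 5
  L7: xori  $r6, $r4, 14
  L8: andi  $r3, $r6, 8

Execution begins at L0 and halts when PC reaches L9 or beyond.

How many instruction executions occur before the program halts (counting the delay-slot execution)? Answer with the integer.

8

PC=0  sub  $r3, $r5, $r5     | $r0=0 $r1=7 $r2=13 $r3=0 $r4=9 $r5=14 $r6=11
PC=1  beq  $r6, $r0, L0      | $r0=0 $r1=7 $r2=13 $r3=0 $r4=9 $r5=14 $r6=11  [not taken]
PC=2  xori  $r3, $r1, 11     | $r0=0 $r1=7 $r2=13 $r3=12 $r4=9 $r5=14 $r6=11
PC=3  xor  $r1, $r1, $r3     | $r0=0 $r1=11 $r2=13 $r3=12 $r4=9 $r5=14 $r6=11
PC=4  beq  $r6, $r1, L7      | $r0=0 $r1=11 $r2=13 $r3=12 $r4=9 $r5=14 $r6=11  [TAKEN]
PC=5  slti  $r1, $r5, 6      | $r0=0 $r1=0 $r2=13 $r3=12 $r4=9 $r5=14 $r6=11
PC=7  xori  $r6, $r4, 14     | $r0=0 $r1=0 $r2=13 $r3=12 $r4=9 $r5=14 $r6=7
PC=8  andi  $r3, $r6, 8      | $r0=0 $r1=0 $r2=13 $r3=0 $r4=9 $r5=14 $r6=7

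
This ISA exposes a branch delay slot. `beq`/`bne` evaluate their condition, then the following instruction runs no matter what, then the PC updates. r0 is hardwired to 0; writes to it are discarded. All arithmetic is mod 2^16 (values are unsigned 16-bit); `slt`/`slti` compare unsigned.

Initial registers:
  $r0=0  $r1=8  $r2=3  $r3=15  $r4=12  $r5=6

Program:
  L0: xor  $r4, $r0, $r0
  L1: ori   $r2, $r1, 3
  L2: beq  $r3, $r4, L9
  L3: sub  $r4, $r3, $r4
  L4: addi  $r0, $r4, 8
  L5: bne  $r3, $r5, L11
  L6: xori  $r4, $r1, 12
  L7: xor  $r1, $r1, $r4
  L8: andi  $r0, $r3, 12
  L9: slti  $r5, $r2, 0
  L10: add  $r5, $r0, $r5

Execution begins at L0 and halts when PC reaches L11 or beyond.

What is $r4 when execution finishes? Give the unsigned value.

PC=0  xor  $r4, $r0, $r0     | $r0=0 $r1=8 $r2=3 $r3=15 $r4=0 $r5=6
PC=1  ori   $r2, $r1, 3      | $r0=0 $r1=8 $r2=11 $r3=15 $r4=0 $r5=6
PC=2  beq  $r3, $r4, L9      | $r0=0 $r1=8 $r2=11 $r3=15 $r4=0 $r5=6  [not taken]
PC=3  sub  $r4, $r3, $r4     | $r0=0 $r1=8 $r2=11 $r3=15 $r4=15 $r5=6
PC=4  addi  $r0, $r4, 8      | $r0=0 $r1=8 $r2=11 $r3=15 $r4=15 $r5=6
PC=5  bne  $r3, $r5, L11     | $r0=0 $r1=8 $r2=11 $r3=15 $r4=15 $r5=6  [TAKEN]
PC=6  xori  $r4, $r1, 12     | $r0=0 $r1=8 $r2=11 $r3=15 $r4=4 $r5=6

4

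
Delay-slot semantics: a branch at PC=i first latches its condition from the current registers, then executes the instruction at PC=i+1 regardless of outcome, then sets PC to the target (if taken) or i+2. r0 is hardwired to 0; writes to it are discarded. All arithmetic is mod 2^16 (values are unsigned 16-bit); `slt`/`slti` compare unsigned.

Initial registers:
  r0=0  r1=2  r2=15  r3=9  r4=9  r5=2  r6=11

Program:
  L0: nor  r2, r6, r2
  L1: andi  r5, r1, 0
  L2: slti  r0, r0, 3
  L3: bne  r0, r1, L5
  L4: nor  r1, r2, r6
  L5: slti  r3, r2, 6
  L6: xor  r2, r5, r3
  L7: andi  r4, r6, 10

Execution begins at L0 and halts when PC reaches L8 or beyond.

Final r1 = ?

PC=0  nor  r2, r6, r2        | r0=0 r1=2 r2=65520 r3=9 r4=9 r5=2 r6=11
PC=1  andi  r5, r1, 0        | r0=0 r1=2 r2=65520 r3=9 r4=9 r5=0 r6=11
PC=2  slti  r0, r0, 3        | r0=0 r1=2 r2=65520 r3=9 r4=9 r5=0 r6=11
PC=3  bne  r0, r1, L5        | r0=0 r1=2 r2=65520 r3=9 r4=9 r5=0 r6=11  [TAKEN]
PC=4  nor  r1, r2, r6        | r0=0 r1=4 r2=65520 r3=9 r4=9 r5=0 r6=11
PC=5  slti  r3, r2, 6        | r0=0 r1=4 r2=65520 r3=0 r4=9 r5=0 r6=11
PC=6  xor  r2, r5, r3        | r0=0 r1=4 r2=0 r3=0 r4=9 r5=0 r6=11
PC=7  andi  r4, r6, 10       | r0=0 r1=4 r2=0 r3=0 r4=10 r5=0 r6=11

4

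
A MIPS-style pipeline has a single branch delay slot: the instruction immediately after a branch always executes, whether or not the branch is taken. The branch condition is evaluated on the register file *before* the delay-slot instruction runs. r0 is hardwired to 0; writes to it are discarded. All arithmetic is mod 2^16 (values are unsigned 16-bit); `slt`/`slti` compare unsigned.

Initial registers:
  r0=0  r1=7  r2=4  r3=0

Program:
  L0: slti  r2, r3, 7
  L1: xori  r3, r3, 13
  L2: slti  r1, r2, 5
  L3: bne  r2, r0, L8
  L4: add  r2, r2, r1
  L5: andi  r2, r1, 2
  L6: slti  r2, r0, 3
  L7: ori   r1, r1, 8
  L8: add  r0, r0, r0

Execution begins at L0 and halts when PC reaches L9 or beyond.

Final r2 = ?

2

  step pc=0: slti  r2, r3, 7  regs=(0,7,1,0)
  step pc=1: xori  r3, r3, 13  regs=(0,7,1,13)
  step pc=2: slti  r1, r2, 5  regs=(0,1,1,13)
  step pc=3: bne  r2, r0, L8  cond=T  regs=(0,1,1,13)
  step pc=4: add  r2, r2, r1  regs=(0,1,2,13)
  step pc=8: add  r0, r0, r0  regs=(0,1,2,13)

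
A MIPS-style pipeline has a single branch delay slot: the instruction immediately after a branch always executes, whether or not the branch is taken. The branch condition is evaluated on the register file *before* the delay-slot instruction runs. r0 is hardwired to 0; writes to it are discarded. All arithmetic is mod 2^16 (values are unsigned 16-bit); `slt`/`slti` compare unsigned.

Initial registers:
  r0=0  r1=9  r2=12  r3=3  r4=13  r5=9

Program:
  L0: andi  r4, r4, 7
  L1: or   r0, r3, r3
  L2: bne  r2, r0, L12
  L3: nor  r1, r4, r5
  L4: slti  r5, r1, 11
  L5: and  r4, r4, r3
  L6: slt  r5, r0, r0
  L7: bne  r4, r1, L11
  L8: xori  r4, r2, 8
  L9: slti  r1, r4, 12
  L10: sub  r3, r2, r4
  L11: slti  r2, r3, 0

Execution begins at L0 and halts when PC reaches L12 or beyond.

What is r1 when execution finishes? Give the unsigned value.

65522

[0] andi  r4, r4, 7  →  {r0:0, r1:9, r2:12, r3:3, r4:5, r5:9}
[1] or   r0, r3, r3  →  {r0:0, r1:9, r2:12, r3:3, r4:5, r5:9}
[2] bne  r2, r0, L12  →  {r0:0, r1:9, r2:12, r3:3, r4:5, r5:9}  ⟨branch taken⟩
[3] nor  r1, r4, r5  →  {r0:0, r1:65522, r2:12, r3:3, r4:5, r5:9}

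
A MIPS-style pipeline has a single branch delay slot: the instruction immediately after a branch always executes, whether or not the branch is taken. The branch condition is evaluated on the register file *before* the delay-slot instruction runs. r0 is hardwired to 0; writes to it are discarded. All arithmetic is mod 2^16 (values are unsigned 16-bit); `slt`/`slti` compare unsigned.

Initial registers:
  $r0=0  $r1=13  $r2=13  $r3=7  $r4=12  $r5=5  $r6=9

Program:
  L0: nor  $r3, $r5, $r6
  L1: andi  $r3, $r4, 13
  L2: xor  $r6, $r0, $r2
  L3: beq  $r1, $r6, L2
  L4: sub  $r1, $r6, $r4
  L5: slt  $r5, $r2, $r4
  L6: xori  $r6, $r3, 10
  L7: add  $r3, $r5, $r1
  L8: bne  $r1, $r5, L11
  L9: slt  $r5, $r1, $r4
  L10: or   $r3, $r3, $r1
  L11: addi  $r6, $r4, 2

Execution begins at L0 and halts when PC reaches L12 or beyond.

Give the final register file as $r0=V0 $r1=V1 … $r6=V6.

$r0=0 $r1=1 $r2=13 $r3=1 $r4=12 $r5=1 $r6=14

PC=0  nor  $r3, $r5, $r6     | $r0=0 $r1=13 $r2=13 $r3=65522 $r4=12 $r5=5 $r6=9
PC=1  andi  $r3, $r4, 13     | $r0=0 $r1=13 $r2=13 $r3=12 $r4=12 $r5=5 $r6=9
PC=2  xor  $r6, $r0, $r2     | $r0=0 $r1=13 $r2=13 $r3=12 $r4=12 $r5=5 $r6=13
PC=3  beq  $r1, $r6, L2      | $r0=0 $r1=13 $r2=13 $r3=12 $r4=12 $r5=5 $r6=13  [TAKEN]
PC=4  sub  $r1, $r6, $r4     | $r0=0 $r1=1 $r2=13 $r3=12 $r4=12 $r5=5 $r6=13
PC=2  xor  $r6, $r0, $r2     | $r0=0 $r1=1 $r2=13 $r3=12 $r4=12 $r5=5 $r6=13
PC=3  beq  $r1, $r6, L2      | $r0=0 $r1=1 $r2=13 $r3=12 $r4=12 $r5=5 $r6=13  [not taken]
PC=4  sub  $r1, $r6, $r4     | $r0=0 $r1=1 $r2=13 $r3=12 $r4=12 $r5=5 $r6=13
PC=5  slt  $r5, $r2, $r4     | $r0=0 $r1=1 $r2=13 $r3=12 $r4=12 $r5=0 $r6=13
PC=6  xori  $r6, $r3, 10     | $r0=0 $r1=1 $r2=13 $r3=12 $r4=12 $r5=0 $r6=6
PC=7  add  $r3, $r5, $r1     | $r0=0 $r1=1 $r2=13 $r3=1 $r4=12 $r5=0 $r6=6
PC=8  bne  $r1, $r5, L11     | $r0=0 $r1=1 $r2=13 $r3=1 $r4=12 $r5=0 $r6=6  [TAKEN]
PC=9  slt  $r5, $r1, $r4     | $r0=0 $r1=1 $r2=13 $r3=1 $r4=12 $r5=1 $r6=6
PC=11 addi  $r6, $r4, 2      | $r0=0 $r1=1 $r2=13 $r3=1 $r4=12 $r5=1 $r6=14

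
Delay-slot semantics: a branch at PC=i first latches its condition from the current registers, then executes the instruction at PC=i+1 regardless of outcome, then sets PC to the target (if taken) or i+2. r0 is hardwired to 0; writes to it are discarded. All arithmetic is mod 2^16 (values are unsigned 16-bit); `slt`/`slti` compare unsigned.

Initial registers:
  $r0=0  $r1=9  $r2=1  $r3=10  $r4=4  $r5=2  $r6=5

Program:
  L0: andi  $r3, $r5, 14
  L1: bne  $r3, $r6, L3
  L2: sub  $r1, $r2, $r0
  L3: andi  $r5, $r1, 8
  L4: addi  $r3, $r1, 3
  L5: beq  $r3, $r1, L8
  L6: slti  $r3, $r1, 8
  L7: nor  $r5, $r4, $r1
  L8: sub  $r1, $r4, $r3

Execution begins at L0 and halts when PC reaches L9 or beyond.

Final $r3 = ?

[0] andi  $r3, $r5, 14  →  {$r0:0, $r1:9, $r2:1, $r3:2, $r4:4, $r5:2, $r6:5}
[1] bne  $r3, $r6, L3  →  {$r0:0, $r1:9, $r2:1, $r3:2, $r4:4, $r5:2, $r6:5}  ⟨branch taken⟩
[2] sub  $r1, $r2, $r0  →  {$r0:0, $r1:1, $r2:1, $r3:2, $r4:4, $r5:2, $r6:5}
[3] andi  $r5, $r1, 8  →  {$r0:0, $r1:1, $r2:1, $r3:2, $r4:4, $r5:0, $r6:5}
[4] addi  $r3, $r1, 3  →  {$r0:0, $r1:1, $r2:1, $r3:4, $r4:4, $r5:0, $r6:5}
[5] beq  $r3, $r1, L8  →  {$r0:0, $r1:1, $r2:1, $r3:4, $r4:4, $r5:0, $r6:5}  ⟨branch fallthrough⟩
[6] slti  $r3, $r1, 8  →  {$r0:0, $r1:1, $r2:1, $r3:1, $r4:4, $r5:0, $r6:5}
[7] nor  $r5, $r4, $r1  →  {$r0:0, $r1:1, $r2:1, $r3:1, $r4:4, $r5:65530, $r6:5}
[8] sub  $r1, $r4, $r3  →  {$r0:0, $r1:3, $r2:1, $r3:1, $r4:4, $r5:65530, $r6:5}

1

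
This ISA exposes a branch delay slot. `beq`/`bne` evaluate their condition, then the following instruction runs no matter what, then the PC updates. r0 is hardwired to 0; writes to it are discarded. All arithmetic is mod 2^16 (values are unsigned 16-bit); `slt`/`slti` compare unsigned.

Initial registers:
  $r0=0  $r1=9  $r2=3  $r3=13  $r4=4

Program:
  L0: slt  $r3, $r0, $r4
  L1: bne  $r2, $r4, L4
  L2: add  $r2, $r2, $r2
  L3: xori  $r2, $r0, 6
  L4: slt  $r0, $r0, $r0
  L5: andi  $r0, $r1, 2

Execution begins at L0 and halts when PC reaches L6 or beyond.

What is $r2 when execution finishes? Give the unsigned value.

  step pc=0: slt  $r3, $r0, $r4  regs=(0,9,3,1,4)
  step pc=1: bne  $r2, $r4, L4  cond=T  regs=(0,9,3,1,4)
  step pc=2: add  $r2, $r2, $r2  regs=(0,9,6,1,4)
  step pc=4: slt  $r0, $r0, $r0  regs=(0,9,6,1,4)
  step pc=5: andi  $r0, $r1, 2  regs=(0,9,6,1,4)

6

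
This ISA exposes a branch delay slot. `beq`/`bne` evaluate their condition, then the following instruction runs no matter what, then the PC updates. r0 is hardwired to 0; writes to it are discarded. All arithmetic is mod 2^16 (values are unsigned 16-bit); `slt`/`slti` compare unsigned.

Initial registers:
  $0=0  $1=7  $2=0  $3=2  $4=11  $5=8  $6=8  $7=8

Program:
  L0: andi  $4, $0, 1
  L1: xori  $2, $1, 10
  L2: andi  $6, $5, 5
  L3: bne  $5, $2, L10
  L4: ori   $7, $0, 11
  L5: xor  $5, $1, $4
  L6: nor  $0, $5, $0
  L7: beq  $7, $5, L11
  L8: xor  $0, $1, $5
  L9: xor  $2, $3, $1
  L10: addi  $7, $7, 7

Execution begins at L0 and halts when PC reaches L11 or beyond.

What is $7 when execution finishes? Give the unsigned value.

18

[0] andi  $4, $0, 1  →  {$0:0, $1:7, $2:0, $3:2, $4:0, $5:8, $6:8, $7:8}
[1] xori  $2, $1, 10  →  {$0:0, $1:7, $2:13, $3:2, $4:0, $5:8, $6:8, $7:8}
[2] andi  $6, $5, 5  →  {$0:0, $1:7, $2:13, $3:2, $4:0, $5:8, $6:0, $7:8}
[3] bne  $5, $2, L10  →  {$0:0, $1:7, $2:13, $3:2, $4:0, $5:8, $6:0, $7:8}  ⟨branch taken⟩
[4] ori   $7, $0, 11  →  {$0:0, $1:7, $2:13, $3:2, $4:0, $5:8, $6:0, $7:11}
[10] addi  $7, $7, 7  →  {$0:0, $1:7, $2:13, $3:2, $4:0, $5:8, $6:0, $7:18}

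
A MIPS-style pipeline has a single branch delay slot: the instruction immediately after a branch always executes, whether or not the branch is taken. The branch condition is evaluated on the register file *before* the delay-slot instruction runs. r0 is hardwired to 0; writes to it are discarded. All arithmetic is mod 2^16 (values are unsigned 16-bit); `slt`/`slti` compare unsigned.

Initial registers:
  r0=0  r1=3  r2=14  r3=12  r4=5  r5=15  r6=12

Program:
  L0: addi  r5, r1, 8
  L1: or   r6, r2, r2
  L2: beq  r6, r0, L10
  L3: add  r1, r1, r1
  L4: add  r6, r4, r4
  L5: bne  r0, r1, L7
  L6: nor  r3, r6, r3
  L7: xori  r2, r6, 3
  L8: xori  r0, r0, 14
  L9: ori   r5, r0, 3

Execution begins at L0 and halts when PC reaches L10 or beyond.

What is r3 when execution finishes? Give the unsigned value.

PC=0  addi  r5, r1, 8        | r0=0 r1=3 r2=14 r3=12 r4=5 r5=11 r6=12
PC=1  or   r6, r2, r2        | r0=0 r1=3 r2=14 r3=12 r4=5 r5=11 r6=14
PC=2  beq  r6, r0, L10       | r0=0 r1=3 r2=14 r3=12 r4=5 r5=11 r6=14  [not taken]
PC=3  add  r1, r1, r1        | r0=0 r1=6 r2=14 r3=12 r4=5 r5=11 r6=14
PC=4  add  r6, r4, r4        | r0=0 r1=6 r2=14 r3=12 r4=5 r5=11 r6=10
PC=5  bne  r0, r1, L7        | r0=0 r1=6 r2=14 r3=12 r4=5 r5=11 r6=10  [TAKEN]
PC=6  nor  r3, r6, r3        | r0=0 r1=6 r2=14 r3=65521 r4=5 r5=11 r6=10
PC=7  xori  r2, r6, 3        | r0=0 r1=6 r2=9 r3=65521 r4=5 r5=11 r6=10
PC=8  xori  r0, r0, 14       | r0=0 r1=6 r2=9 r3=65521 r4=5 r5=11 r6=10
PC=9  ori   r5, r0, 3        | r0=0 r1=6 r2=9 r3=65521 r4=5 r5=3 r6=10

65521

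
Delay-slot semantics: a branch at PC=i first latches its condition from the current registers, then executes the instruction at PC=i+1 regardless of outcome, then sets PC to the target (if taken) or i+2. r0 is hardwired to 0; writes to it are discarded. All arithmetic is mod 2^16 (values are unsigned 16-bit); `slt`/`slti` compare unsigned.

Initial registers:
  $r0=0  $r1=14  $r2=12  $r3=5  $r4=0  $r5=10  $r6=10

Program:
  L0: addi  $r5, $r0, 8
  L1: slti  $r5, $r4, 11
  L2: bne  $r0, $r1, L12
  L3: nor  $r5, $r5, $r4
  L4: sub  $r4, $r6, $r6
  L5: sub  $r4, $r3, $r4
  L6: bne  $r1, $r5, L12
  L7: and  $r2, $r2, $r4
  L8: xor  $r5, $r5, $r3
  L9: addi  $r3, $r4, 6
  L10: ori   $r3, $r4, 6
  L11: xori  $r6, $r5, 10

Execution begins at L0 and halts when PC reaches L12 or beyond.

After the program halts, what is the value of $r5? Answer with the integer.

65534

#0 addi  $r5, $r0, 8 ; 0/14/12/5/0/8/10
#1 slti  $r5, $r4, 11 ; 0/14/12/5/0/1/10
#2 bne  $r0, $r1, L12 ; 0/14/12/5/0/1/10 ; →target
#3 nor  $r5, $r5, $r4 ; 0/14/12/5/0/65534/10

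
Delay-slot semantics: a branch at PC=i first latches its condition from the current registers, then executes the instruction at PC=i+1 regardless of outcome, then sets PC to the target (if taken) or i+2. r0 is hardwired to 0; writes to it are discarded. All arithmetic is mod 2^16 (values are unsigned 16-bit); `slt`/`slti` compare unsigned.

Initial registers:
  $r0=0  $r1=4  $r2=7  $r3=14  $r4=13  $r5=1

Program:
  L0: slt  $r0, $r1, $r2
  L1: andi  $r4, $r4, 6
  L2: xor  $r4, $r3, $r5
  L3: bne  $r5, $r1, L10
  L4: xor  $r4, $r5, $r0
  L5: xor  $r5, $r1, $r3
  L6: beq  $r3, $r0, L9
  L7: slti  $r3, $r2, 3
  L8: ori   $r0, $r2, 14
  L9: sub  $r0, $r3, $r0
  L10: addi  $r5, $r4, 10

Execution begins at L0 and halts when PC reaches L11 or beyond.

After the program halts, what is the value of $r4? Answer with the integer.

1

[0] slt  $r0, $r1, $r2  →  {$r0:0, $r1:4, $r2:7, $r3:14, $r4:13, $r5:1}
[1] andi  $r4, $r4, 6  →  {$r0:0, $r1:4, $r2:7, $r3:14, $r4:4, $r5:1}
[2] xor  $r4, $r3, $r5  →  {$r0:0, $r1:4, $r2:7, $r3:14, $r4:15, $r5:1}
[3] bne  $r5, $r1, L10  →  {$r0:0, $r1:4, $r2:7, $r3:14, $r4:15, $r5:1}  ⟨branch taken⟩
[4] xor  $r4, $r5, $r0  →  {$r0:0, $r1:4, $r2:7, $r3:14, $r4:1, $r5:1}
[10] addi  $r5, $r4, 10  →  {$r0:0, $r1:4, $r2:7, $r3:14, $r4:1, $r5:11}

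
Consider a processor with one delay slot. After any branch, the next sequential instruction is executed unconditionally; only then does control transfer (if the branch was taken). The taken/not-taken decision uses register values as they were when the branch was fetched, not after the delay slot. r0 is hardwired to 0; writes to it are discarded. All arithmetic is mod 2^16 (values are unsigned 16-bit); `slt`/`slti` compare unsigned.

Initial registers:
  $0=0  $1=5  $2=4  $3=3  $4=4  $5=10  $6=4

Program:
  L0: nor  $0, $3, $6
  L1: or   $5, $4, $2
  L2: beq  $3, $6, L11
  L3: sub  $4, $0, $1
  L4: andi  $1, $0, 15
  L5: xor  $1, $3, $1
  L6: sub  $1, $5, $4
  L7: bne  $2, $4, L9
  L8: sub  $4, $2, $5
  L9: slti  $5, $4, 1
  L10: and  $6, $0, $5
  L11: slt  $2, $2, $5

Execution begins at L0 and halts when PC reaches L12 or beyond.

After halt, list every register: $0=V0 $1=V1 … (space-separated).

[0] nor  $0, $3, $6  →  {$0:0, $1:5, $2:4, $3:3, $4:4, $5:10, $6:4}
[1] or   $5, $4, $2  →  {$0:0, $1:5, $2:4, $3:3, $4:4, $5:4, $6:4}
[2] beq  $3, $6, L11  →  {$0:0, $1:5, $2:4, $3:3, $4:4, $5:4, $6:4}  ⟨branch fallthrough⟩
[3] sub  $4, $0, $1  →  {$0:0, $1:5, $2:4, $3:3, $4:65531, $5:4, $6:4}
[4] andi  $1, $0, 15  →  {$0:0, $1:0, $2:4, $3:3, $4:65531, $5:4, $6:4}
[5] xor  $1, $3, $1  →  {$0:0, $1:3, $2:4, $3:3, $4:65531, $5:4, $6:4}
[6] sub  $1, $5, $4  →  {$0:0, $1:9, $2:4, $3:3, $4:65531, $5:4, $6:4}
[7] bne  $2, $4, L9  →  {$0:0, $1:9, $2:4, $3:3, $4:65531, $5:4, $6:4}  ⟨branch taken⟩
[8] sub  $4, $2, $5  →  {$0:0, $1:9, $2:4, $3:3, $4:0, $5:4, $6:4}
[9] slti  $5, $4, 1  →  {$0:0, $1:9, $2:4, $3:3, $4:0, $5:1, $6:4}
[10] and  $6, $0, $5  →  {$0:0, $1:9, $2:4, $3:3, $4:0, $5:1, $6:0}
[11] slt  $2, $2, $5  →  {$0:0, $1:9, $2:0, $3:3, $4:0, $5:1, $6:0}

$0=0 $1=9 $2=0 $3=3 $4=0 $5=1 $6=0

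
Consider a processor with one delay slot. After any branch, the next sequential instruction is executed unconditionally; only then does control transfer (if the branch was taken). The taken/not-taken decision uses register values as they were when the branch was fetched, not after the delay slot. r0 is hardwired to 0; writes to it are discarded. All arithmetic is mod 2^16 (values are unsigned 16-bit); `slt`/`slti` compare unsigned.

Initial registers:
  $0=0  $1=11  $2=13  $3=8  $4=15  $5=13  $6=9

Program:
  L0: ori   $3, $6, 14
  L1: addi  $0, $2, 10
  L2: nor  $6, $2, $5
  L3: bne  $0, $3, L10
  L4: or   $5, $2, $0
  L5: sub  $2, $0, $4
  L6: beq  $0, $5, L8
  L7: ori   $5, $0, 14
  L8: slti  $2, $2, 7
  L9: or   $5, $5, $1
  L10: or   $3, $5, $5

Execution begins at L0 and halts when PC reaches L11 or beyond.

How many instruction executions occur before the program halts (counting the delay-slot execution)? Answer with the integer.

  step pc=0: ori   $3, $6, 14  regs=(0,11,13,15,15,13,9)
  step pc=1: addi  $0, $2, 10  regs=(0,11,13,15,15,13,9)
  step pc=2: nor  $6, $2, $5  regs=(0,11,13,15,15,13,65522)
  step pc=3: bne  $0, $3, L10  cond=T  regs=(0,11,13,15,15,13,65522)
  step pc=4: or   $5, $2, $0  regs=(0,11,13,15,15,13,65522)
  step pc=10: or   $3, $5, $5  regs=(0,11,13,13,15,13,65522)

6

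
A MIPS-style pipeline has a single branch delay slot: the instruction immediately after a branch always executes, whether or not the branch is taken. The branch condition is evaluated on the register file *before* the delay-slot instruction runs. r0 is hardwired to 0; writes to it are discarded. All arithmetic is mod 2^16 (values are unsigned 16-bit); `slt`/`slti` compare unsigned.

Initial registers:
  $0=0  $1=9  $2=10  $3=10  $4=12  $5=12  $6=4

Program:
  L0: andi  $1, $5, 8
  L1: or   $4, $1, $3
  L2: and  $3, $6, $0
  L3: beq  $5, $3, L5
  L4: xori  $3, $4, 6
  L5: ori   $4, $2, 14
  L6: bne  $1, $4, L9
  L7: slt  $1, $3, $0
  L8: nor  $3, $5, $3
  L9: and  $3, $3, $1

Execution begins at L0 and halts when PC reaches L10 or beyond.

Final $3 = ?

0

PC=0  andi  $1, $5, 8        | $0=0 $1=8 $2=10 $3=10 $4=12 $5=12 $6=4
PC=1  or   $4, $1, $3        | $0=0 $1=8 $2=10 $3=10 $4=10 $5=12 $6=4
PC=2  and  $3, $6, $0        | $0=0 $1=8 $2=10 $3=0 $4=10 $5=12 $6=4
PC=3  beq  $5, $3, L5        | $0=0 $1=8 $2=10 $3=0 $4=10 $5=12 $6=4  [not taken]
PC=4  xori  $3, $4, 6        | $0=0 $1=8 $2=10 $3=12 $4=10 $5=12 $6=4
PC=5  ori   $4, $2, 14       | $0=0 $1=8 $2=10 $3=12 $4=14 $5=12 $6=4
PC=6  bne  $1, $4, L9        | $0=0 $1=8 $2=10 $3=12 $4=14 $5=12 $6=4  [TAKEN]
PC=7  slt  $1, $3, $0        | $0=0 $1=0 $2=10 $3=12 $4=14 $5=12 $6=4
PC=9  and  $3, $3, $1        | $0=0 $1=0 $2=10 $3=0 $4=14 $5=12 $6=4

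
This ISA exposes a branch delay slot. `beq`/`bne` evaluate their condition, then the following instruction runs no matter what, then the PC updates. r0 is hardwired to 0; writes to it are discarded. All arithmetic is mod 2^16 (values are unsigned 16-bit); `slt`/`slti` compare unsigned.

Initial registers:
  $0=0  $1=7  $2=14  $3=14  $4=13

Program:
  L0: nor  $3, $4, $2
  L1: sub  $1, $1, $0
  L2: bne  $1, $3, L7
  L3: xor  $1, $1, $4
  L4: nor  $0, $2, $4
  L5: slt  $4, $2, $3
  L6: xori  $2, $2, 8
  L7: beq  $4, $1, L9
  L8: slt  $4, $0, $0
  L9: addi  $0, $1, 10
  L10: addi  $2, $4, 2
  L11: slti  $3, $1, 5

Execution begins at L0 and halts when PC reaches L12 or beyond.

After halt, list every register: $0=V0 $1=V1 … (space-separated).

#0 nor  $3, $4, $2 ; 0/7/14/65520/13
#1 sub  $1, $1, $0 ; 0/7/14/65520/13
#2 bne  $1, $3, L7 ; 0/7/14/65520/13 ; →target
#3 xor  $1, $1, $4 ; 0/10/14/65520/13
#7 beq  $4, $1, L9 ; 0/10/14/65520/13 ; →fallthru
#8 slt  $4, $0, $0 ; 0/10/14/65520/0
#9 addi  $0, $1, 10 ; 0/10/14/65520/0
#10 addi  $2, $4, 2 ; 0/10/2/65520/0
#11 slti  $3, $1, 5 ; 0/10/2/0/0

$0=0 $1=10 $2=2 $3=0 $4=0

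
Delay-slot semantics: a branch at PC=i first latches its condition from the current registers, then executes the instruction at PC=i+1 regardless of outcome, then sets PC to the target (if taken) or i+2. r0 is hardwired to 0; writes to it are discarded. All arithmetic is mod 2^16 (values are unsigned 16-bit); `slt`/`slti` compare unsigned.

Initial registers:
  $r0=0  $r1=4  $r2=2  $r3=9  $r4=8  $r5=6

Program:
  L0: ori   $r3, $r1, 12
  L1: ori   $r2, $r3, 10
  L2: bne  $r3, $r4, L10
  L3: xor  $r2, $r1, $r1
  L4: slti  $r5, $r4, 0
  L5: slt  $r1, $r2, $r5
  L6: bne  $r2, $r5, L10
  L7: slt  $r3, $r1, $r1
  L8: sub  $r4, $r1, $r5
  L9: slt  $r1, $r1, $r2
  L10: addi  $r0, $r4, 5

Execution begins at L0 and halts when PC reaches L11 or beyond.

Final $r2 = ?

0

  step pc=0: ori   $r3, $r1, 12  regs=(0,4,2,12,8,6)
  step pc=1: ori   $r2, $r3, 10  regs=(0,4,14,12,8,6)
  step pc=2: bne  $r3, $r4, L10  cond=T  regs=(0,4,14,12,8,6)
  step pc=3: xor  $r2, $r1, $r1  regs=(0,4,0,12,8,6)
  step pc=10: addi  $r0, $r4, 5  regs=(0,4,0,12,8,6)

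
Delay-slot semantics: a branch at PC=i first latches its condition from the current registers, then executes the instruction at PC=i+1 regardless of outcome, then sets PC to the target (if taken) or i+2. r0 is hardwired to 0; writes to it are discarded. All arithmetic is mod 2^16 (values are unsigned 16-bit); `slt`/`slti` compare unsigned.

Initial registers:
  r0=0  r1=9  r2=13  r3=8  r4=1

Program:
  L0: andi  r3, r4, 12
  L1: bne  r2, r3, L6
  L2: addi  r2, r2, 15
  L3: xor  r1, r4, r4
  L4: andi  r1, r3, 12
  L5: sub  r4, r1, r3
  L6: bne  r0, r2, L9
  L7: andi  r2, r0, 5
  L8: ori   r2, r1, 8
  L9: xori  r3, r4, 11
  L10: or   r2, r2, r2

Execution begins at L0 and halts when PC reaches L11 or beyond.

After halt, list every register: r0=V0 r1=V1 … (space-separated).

r0=0 r1=9 r2=0 r3=10 r4=1

[0] andi  r3, r4, 12  →  {r0:0, r1:9, r2:13, r3:0, r4:1}
[1] bne  r2, r3, L6  →  {r0:0, r1:9, r2:13, r3:0, r4:1}  ⟨branch taken⟩
[2] addi  r2, r2, 15  →  {r0:0, r1:9, r2:28, r3:0, r4:1}
[6] bne  r0, r2, L9  →  {r0:0, r1:9, r2:28, r3:0, r4:1}  ⟨branch taken⟩
[7] andi  r2, r0, 5  →  {r0:0, r1:9, r2:0, r3:0, r4:1}
[9] xori  r3, r4, 11  →  {r0:0, r1:9, r2:0, r3:10, r4:1}
[10] or   r2, r2, r2  →  {r0:0, r1:9, r2:0, r3:10, r4:1}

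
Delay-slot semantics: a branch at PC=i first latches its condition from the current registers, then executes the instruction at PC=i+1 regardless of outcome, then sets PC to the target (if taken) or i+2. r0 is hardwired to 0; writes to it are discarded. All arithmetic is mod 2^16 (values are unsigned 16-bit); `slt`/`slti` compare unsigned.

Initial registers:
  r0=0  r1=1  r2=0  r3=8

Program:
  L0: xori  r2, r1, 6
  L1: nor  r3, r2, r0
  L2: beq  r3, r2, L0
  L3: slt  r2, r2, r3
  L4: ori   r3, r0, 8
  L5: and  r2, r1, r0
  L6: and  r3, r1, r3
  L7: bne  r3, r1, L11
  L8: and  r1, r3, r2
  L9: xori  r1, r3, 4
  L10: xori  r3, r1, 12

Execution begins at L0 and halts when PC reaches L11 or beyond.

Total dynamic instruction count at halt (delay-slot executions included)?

9

#0 xori  r2, r1, 6 ; 0/1/7/8
#1 nor  r3, r2, r0 ; 0/1/7/65528
#2 beq  r3, r2, L0 ; 0/1/7/65528 ; →fallthru
#3 slt  r2, r2, r3 ; 0/1/1/65528
#4 ori   r3, r0, 8 ; 0/1/1/8
#5 and  r2, r1, r0 ; 0/1/0/8
#6 and  r3, r1, r3 ; 0/1/0/0
#7 bne  r3, r1, L11 ; 0/1/0/0 ; →target
#8 and  r1, r3, r2 ; 0/0/0/0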